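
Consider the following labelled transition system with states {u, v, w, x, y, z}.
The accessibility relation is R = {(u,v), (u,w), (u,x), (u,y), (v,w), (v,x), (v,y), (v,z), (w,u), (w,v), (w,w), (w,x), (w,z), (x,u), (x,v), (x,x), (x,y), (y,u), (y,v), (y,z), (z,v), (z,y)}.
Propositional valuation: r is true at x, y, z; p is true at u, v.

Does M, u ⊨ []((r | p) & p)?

At u: []((r | p) & p) requires (r | p) & p at every successor {v, w, x, y}.
  (r | p) & p fails at w, so []((r | p) & p) is false at u.

No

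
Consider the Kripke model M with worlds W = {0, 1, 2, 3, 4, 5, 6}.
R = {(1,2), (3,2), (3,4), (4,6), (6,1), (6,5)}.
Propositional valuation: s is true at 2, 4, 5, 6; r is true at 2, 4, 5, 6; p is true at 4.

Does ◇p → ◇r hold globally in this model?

Recall that ◇ψ holds at a world iff ψ holds at some accessible world.
Let φ = ◇p → ◇r. Evaluate φ at each world:
  0 (successors ∅): φ is true.
  1 (successors {2}): φ is true.
  2 (successors ∅): φ is true.
  3 (successors {2, 4}): φ is true.
  4 (successors {6}): φ is true.
  5 (successors ∅): φ is true.
  6 (successors {1, 5}): φ is true.
For instance, at 3:
  At 3: ◇p is true, ◇r is true, so ◇p → ◇r is true.
    At 3: ◇p requires p at some successor in {2, 4}.
      p holds at 4, so ◇p is true at 3.
    At 3: ◇r requires r at some successor in {2, 4}.
      r holds at 2, so ◇r is true at 3.

Yes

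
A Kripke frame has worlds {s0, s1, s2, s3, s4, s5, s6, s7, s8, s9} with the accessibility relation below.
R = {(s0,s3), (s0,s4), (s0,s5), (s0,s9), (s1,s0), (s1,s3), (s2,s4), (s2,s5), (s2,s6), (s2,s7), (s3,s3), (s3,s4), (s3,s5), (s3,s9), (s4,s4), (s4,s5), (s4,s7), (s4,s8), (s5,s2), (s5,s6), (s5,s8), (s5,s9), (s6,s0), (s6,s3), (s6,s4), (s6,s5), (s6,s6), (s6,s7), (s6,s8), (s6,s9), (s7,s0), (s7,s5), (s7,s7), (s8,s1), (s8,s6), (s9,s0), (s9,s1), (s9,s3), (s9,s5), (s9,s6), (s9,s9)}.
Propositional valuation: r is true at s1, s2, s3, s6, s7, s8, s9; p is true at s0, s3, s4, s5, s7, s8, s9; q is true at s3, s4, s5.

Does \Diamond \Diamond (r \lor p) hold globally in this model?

Recall that \Diamond ψ holds at a world iff ψ holds at some accessible world.
Let φ = \Diamond \Diamond (r \lor p). Evaluate φ at each world:
  s0 (successors {s3, s4, s5, s9}): φ is true.
  s1 (successors {s0, s3}): φ is true.
  s2 (successors {s4, s5, s6, s7}): φ is true.
  s3 (successors {s3, s4, s5, s9}): φ is true.
  s4 (successors {s4, s5, s7, s8}): φ is true.
  s5 (successors {s2, s6, s8, s9}): φ is true.
  s6 (successors {s0, s3, s4, s5, s6, s7, s8, s9}): φ is true.
  s7 (successors {s0, s5, s7}): φ is true.
  s8 (successors {s1, s6}): φ is true.
  s9 (successors {s0, s1, s3, s5, s6, s9}): φ is true.
For instance, at s0:
  At s0: \Diamond \Diamond (r \lor p) requires \Diamond (r \lor p) at some successor in {s3, s4, s5, s9}.
    \Diamond (r \lor p) holds at s3, so \Diamond \Diamond (r \lor p) is true at s0.
      At s3: \Diamond (r \lor p) requires r \lor p at some successor in {s3, s4, s5, s9}.
        r \lor p holds at s3, so \Diamond (r \lor p) is true at s3.

Yes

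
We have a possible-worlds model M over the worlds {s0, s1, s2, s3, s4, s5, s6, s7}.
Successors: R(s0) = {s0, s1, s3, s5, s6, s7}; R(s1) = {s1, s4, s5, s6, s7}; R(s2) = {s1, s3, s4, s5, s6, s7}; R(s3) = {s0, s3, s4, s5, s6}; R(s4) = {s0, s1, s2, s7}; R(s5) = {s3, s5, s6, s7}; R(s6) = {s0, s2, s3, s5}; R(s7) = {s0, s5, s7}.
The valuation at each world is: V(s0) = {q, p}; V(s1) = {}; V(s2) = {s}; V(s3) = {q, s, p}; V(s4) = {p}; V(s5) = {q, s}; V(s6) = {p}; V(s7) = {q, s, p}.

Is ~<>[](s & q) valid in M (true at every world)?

Yes

Let φ = ~<>[](s & q). Evaluate φ at each world:
  s0 (successors {s0, s1, s3, s5, s6, s7}): φ is true.
  s1 (successors {s1, s4, s5, s6, s7}): φ is true.
  s2 (successors {s1, s3, s4, s5, s6, s7}): φ is true.
  s3 (successors {s0, s3, s4, s5, s6}): φ is true.
  s4 (successors {s0, s1, s2, s7}): φ is true.
  s5 (successors {s3, s5, s6, s7}): φ is true.
  s6 (successors {s0, s2, s3, s5}): φ is true.
  s7 (successors {s0, s5, s7}): φ is true.
For instance, at s0:
  At s0: <>[](s & q) is false, so ~<>[](s & q) is true.
    At s0: <>[](s & q) requires [](s & q) at some successor in {s0, s1, s3, s5, s6, s7}.
      At s0: [](s & q) is false.
      At s1: [](s & q) is false.
      At s3: [](s & q) is false.
      At s5: [](s & q) is false.
      At s6: [](s & q) is false.
      At s7: [](s & q) is false.
    So <>[](s & q) is false at s0.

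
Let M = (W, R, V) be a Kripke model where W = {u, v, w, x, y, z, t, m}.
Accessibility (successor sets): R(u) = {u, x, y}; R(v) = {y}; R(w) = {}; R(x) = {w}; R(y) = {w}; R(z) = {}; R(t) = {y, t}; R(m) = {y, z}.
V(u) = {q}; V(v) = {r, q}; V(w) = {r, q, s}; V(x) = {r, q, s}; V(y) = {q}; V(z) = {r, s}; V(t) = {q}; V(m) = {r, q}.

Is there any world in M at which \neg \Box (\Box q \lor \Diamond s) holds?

Recall that \Box ψ holds at a world iff ψ holds at every accessible world, and \Diamond ψ holds iff ψ holds at some accessible world.
Let φ = \neg \Box (\Box q \lor \Diamond s). Evaluate φ at each world:
  u (successors {u, x, y}): φ is false.
  v (successors {y}): φ is false.
  w (successors ∅): φ is false.
  x (successors {w}): φ is false.
  y (successors {w}): φ is false.
  z (successors ∅): φ is false.
  t (successors {y, t}): φ is false.
  m (successors {y, z}): φ is false.
For instance, at m:
  At m: \Box (\Box q \lor \Diamond s) is true, so \neg \Box (\Box q \lor \Diamond s) is false.
    At m: \Box (\Box q \lor \Diamond s) requires \Box q \lor \Diamond s at every successor {y, z}.
      At y: \Box q \lor \Diamond s is true.
      At z: \Box q \lor \Diamond s is true.
    So \Box (\Box q \lor \Diamond s) is true at m.

No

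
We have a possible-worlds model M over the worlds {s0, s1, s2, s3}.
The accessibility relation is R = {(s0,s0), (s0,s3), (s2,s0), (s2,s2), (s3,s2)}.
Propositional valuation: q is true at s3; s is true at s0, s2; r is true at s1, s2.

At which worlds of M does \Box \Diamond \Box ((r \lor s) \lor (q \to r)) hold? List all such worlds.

Let φ = \Box \Diamond \Box ((r \lor s) \lor (q \to r)). Evaluate φ at each world:
  s0 (successors {s0, s3}): φ is true.
  s1 (successors ∅): φ is true.
  s2 (successors {s0, s2}): φ is true.
  s3 (successors {s2}): φ is true.
For instance, at s2:
  At s2: \Box \Diamond \Box ((r \lor s) \lor (q \to r)) requires \Diamond \Box ((r \lor s) \lor (q \to r)) at every successor {s0, s2}.
      At s0: \Diamond \Box ((r \lor s) \lor (q \to r)) requires \Box ((r \lor s) \lor (q \to r)) at some successor in {s0, s3}.
        \Box ((r \lor s) \lor (q \to r)) holds at s3, so \Diamond \Box ((r \lor s) \lor (q \to r)) is true at s0.
      At s2: \Diamond \Box ((r \lor s) \lor (q \to r)) requires \Box ((r \lor s) \lor (q \to r)) at some successor in {s0, s2}.
        \Box ((r \lor s) \lor (q \to r)) holds at s2, so \Diamond \Box ((r \lor s) \lor (q \to r)) is true at s2.
  So \Box \Diamond \Box ((r \lor s) \lor (q \to r)) is true at s2.
Satisfying worlds: {s0, s1, s2, s3}

s0, s1, s2, s3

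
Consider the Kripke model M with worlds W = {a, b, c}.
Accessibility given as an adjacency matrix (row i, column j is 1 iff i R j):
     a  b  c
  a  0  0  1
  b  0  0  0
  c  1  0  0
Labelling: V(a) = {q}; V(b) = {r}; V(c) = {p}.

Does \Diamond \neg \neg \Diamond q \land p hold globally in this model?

No

Let φ = \Diamond \neg \neg \Diamond q \land p. Evaluate φ at each world:
  a (successors {c}): φ is false.
  b (successors ∅): φ is false.
  c (successors {a}): φ is false.
Detail at a (counterexample):
  At a: \Diamond \neg \neg \Diamond q is true, p is false, so \Diamond \neg \neg \Diamond q \land p is false.
    At a: \Diamond \neg \neg \Diamond q requires \neg \neg \Diamond q at some successor in {c}.
      \neg \neg \Diamond q holds at c, so \Diamond \neg \neg \Diamond q is true at a.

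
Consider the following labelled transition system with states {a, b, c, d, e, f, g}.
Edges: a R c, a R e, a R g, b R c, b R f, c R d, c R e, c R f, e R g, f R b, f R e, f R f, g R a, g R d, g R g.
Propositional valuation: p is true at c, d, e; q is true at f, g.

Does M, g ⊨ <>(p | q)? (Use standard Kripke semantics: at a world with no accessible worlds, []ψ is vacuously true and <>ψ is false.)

Recall that <>ψ holds at a world iff ψ holds at some accessible world.
At g: <>(p | q) requires p | q at some successor in {a, d, g}.
  p | q holds at d, so <>(p | q) is true at g.

Yes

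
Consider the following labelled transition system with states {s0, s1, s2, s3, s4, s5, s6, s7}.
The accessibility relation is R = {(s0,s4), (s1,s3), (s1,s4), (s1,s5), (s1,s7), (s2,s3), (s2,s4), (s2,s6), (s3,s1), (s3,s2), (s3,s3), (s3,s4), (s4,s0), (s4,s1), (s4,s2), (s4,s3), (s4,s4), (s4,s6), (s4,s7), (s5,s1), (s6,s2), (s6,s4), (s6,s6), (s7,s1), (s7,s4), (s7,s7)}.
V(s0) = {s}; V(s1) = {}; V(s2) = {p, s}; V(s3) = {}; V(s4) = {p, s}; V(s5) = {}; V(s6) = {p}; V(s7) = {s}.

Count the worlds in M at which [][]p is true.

0

Let φ = [][]p. Evaluate φ at each world:
  s0 (successors {s4}): φ is false.
  s1 (successors {s3, s4, s5, s7}): φ is false.
  s2 (successors {s3, s4, s6}): φ is false.
  s3 (successors {s1, s2, s3, s4}): φ is false.
  s4 (successors {s0, s1, s2, s3, s4, s6, s7}): φ is false.
  s5 (successors {s1}): φ is false.
  s6 (successors {s2, s4, s6}): φ is false.
  s7 (successors {s1, s4, s7}): φ is false.
For instance, at s7:
  At s7: [][]p requires []p at every successor {s1, s4, s7}.
    []p fails at s1, so [][]p is false at s7.
      At s1: []p requires p at every successor {s3, s4, s5, s7}.
        p fails at s3, so []p is false at s1.
Satisfying worlds: none.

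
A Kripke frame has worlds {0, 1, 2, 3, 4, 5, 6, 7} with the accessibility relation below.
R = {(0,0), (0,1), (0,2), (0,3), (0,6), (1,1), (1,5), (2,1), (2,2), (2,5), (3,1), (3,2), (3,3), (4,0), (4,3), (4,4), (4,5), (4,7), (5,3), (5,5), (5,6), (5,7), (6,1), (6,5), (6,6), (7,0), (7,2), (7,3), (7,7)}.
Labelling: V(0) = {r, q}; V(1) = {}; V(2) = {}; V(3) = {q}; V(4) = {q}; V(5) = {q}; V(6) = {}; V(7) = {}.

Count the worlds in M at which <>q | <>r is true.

Let φ = <>q | <>r. Evaluate φ at each world:
  0 (successors {0, 1, 2, 3, 6}): φ is true.
  1 (successors {1, 5}): φ is true.
  2 (successors {1, 2, 5}): φ is true.
  3 (successors {1, 2, 3}): φ is true.
  4 (successors {0, 3, 4, 5, 7}): φ is true.
  5 (successors {3, 5, 6, 7}): φ is true.
  6 (successors {1, 5, 6}): φ is true.
  7 (successors {0, 2, 3, 7}): φ is true.
For instance, at 7:
  At 7: <>q is true, <>r is true, so <>q | <>r is true.
    At 7: <>q requires q at some successor in {0, 2, 3, 7}.
      q holds at 0, so <>q is true at 7.
    At 7: <>r requires r at some successor in {0, 2, 3, 7}.
      r holds at 0, so <>r is true at 7.
Satisfying worlds: {0, 1, 2, 3, 4, 5, 6, 7}

8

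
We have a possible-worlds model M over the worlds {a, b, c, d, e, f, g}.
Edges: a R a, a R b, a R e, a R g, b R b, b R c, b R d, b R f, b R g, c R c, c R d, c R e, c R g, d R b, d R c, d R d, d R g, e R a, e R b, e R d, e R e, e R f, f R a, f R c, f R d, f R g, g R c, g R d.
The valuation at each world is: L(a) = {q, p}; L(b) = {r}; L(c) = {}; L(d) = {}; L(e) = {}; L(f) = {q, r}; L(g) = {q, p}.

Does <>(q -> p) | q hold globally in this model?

Yes

Recall that <>ψ holds at a world iff ψ holds at some accessible world.
Let φ = <>(q -> p) | q. Evaluate φ at each world:
  a (successors {a, b, e, g}): φ is true.
  b (successors {b, c, d, f, g}): φ is true.
  c (successors {c, d, e, g}): φ is true.
  d (successors {b, c, d, g}): φ is true.
  e (successors {a, b, d, e, f}): φ is true.
  f (successors {a, c, d, g}): φ is true.
  g (successors {c, d}): φ is true.
For instance, at a:
  At a: <>(q -> p) is true, q is true, so <>(q -> p) | q is true.
    At a: <>(q -> p) requires q -> p at some successor in {a, b, e, g}.
      q -> p holds at a, so <>(q -> p) is true at a.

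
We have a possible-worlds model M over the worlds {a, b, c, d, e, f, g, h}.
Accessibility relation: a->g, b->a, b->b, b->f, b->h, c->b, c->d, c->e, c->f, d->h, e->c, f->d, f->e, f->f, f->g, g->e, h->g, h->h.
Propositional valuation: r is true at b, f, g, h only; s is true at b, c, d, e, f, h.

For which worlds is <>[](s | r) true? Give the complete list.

Let φ = <>[](s | r). Evaluate φ at each world:
  a (successors {g}): φ is true.
  b (successors {a, b, f, h}): φ is true.
  c (successors {b, d, e, f}): φ is true.
  d (successors {h}): φ is true.
  e (successors {c}): φ is true.
  f (successors {d, e, f, g}): φ is true.
  g (successors {e}): φ is true.
  h (successors {g, h}): φ is true.
For instance, at a:
  At a: <>[](s | r) requires [](s | r) at some successor in {g}.
    [](s | r) holds at g, so <>[](s | r) is true at a.
      At g: [](s | r) requires s | r at every successor {e}.
        At e: s | r is true.
      So [](s | r) is true at g.
Satisfying worlds: {a, b, c, d, e, f, g, h}

a, b, c, d, e, f, g, h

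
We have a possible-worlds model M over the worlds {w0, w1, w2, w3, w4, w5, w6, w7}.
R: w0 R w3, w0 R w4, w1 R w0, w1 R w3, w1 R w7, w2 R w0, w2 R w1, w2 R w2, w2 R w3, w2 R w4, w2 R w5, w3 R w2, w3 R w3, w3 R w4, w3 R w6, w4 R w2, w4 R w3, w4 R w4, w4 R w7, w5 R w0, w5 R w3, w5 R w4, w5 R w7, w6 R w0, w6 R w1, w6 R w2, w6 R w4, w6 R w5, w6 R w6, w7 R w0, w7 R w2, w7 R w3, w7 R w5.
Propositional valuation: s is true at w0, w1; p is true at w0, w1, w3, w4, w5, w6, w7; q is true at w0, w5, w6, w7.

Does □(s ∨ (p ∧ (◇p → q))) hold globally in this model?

No

Let φ = □(s ∨ (p ∧ (◇p → q))). Evaluate φ at each world:
  w0 (successors {w3, w4}): φ is false.
  w1 (successors {w0, w3, w7}): φ is false.
  w2 (successors {w0, w1, w2, w3, w4, w5}): φ is false.
  w3 (successors {w2, w3, w4, w6}): φ is false.
  w4 (successors {w2, w3, w4, w7}): φ is false.
  w5 (successors {w0, w3, w4, w7}): φ is false.
  w6 (successors {w0, w1, w2, w4, w5, w6}): φ is false.
  w7 (successors {w0, w2, w3, w5}): φ is false.
Detail at w0 (counterexample):
  At w0: □(s ∨ (p ∧ (◇p → q))) requires s ∨ (p ∧ (◇p → q)) at every successor {w3, w4}.
    s ∨ (p ∧ (◇p → q)) fails at w3, so □(s ∨ (p ∧ (◇p → q))) is false at w0.
      At w3: s is false, p ∧ (◇p → q) is false, so s ∨ (p ∧ (◇p → q)) is false.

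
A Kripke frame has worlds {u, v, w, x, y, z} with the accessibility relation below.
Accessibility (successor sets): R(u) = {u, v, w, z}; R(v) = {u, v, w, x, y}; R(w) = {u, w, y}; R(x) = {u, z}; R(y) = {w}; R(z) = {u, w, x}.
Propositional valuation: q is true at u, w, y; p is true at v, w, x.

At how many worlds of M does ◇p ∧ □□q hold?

Recall that □ψ holds at a world iff ψ holds at every accessible world, and ◇ψ holds iff ψ holds at some accessible world.
Let φ = ◇p ∧ □□q. Evaluate φ at each world:
  u (successors {u, v, w, z}): φ is false.
  v (successors {u, v, w, x, y}): φ is false.
  w (successors {u, w, y}): φ is false.
  x (successors {u, z}): φ is false.
  y (successors {w}): φ is true.
  z (successors {u, w, x}): φ is false.
For instance, at w:
  At w: ◇p is true, □□q is false, so ◇p ∧ □□q is false.
    At w: ◇p requires p at some successor in {u, w, y}.
      p holds at w, so ◇p is true at w.
    At w: □□q requires □q at every successor {u, w, y}.
      □q fails at u, so □□q is false at w.
Satisfying worlds: {y}

1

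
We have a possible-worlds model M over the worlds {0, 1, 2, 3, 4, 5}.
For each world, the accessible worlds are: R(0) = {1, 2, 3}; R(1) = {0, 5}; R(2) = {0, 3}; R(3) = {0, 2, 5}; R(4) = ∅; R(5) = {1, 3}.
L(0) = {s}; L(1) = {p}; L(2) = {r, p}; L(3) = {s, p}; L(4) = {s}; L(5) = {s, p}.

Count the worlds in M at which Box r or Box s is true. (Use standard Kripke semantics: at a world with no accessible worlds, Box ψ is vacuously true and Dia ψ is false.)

Let φ = Box r or Box s. Evaluate φ at each world:
  0 (successors {1, 2, 3}): φ is false.
  1 (successors {0, 5}): φ is true.
  2 (successors {0, 3}): φ is true.
  3 (successors {0, 2, 5}): φ is false.
  4 (successors ∅): φ is true.
  5 (successors {1, 3}): φ is false.
For instance, at 2:
  At 2: Box r is false, Box s is true, so Box r or Box s is true.
    At 2: Box r requires r at every successor {0, 3}.
      r fails at 0, so Box r is false at 2.
    At 2: Box s requires s at every successor {0, 3}.
      At 0: s is true.
      At 3: s is true.
    So Box s is true at 2.
Satisfying worlds: {1, 2, 4}

3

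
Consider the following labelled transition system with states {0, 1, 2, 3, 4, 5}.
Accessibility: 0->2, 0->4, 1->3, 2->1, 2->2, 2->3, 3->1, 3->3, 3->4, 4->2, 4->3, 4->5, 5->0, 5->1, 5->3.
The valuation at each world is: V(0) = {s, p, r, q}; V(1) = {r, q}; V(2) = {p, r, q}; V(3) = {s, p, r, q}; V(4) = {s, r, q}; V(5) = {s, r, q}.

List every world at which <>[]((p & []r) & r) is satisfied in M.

Let φ = <>[]((p & []r) & r). Evaluate φ at each world:
  0 (successors {2, 4}): φ is false.
  1 (successors {3}): φ is false.
  2 (successors {1, 2, 3}): φ is true.
  3 (successors {1, 3, 4}): φ is true.
  4 (successors {2, 3, 5}): φ is false.
  5 (successors {0, 1, 3}): φ is true.
For instance, at 2:
  At 2: <>[]((p & []r) & r) requires []((p & []r) & r) at some successor in {1, 2, 3}.
    []((p & []r) & r) holds at 1, so <>[]((p & []r) & r) is true at 2.
      At 1: []((p & []r) & r) requires (p & []r) & r at every successor {3}.
        At 3: (p & []r) & r is true.
      So []((p & []r) & r) is true at 1.
Satisfying worlds: {2, 3, 5}

2, 3, 5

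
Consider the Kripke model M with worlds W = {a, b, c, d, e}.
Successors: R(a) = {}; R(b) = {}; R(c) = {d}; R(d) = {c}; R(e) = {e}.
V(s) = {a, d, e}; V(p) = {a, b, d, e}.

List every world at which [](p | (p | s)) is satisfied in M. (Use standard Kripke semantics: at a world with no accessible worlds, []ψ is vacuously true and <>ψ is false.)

a, b, c, e

Let φ = [](p | (p | s)). Evaluate φ at each world:
  a (successors ∅): φ is true.
  b (successors ∅): φ is true.
  c (successors {d}): φ is true.
  d (successors {c}): φ is false.
  e (successors {e}): φ is true.
For instance, at c:
  At c: [](p | (p | s)) requires p | (p | s) at every successor {d}.
    At d: p | (p | s) is true.
  So [](p | (p | s)) is true at c.
Satisfying worlds: {a, b, c, e}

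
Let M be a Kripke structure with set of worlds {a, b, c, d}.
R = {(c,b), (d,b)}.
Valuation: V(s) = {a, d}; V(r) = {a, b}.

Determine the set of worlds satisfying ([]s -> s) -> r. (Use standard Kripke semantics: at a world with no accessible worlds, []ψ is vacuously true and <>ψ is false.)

a, b

Recall that []ψ holds at a world iff ψ holds at every accessible world, and <>ψ holds iff ψ holds at some accessible world.
Let φ = ([]s -> s) -> r. Evaluate φ at each world:
  a (successors ∅): φ is true.
  b (successors ∅): φ is true.
  c (successors {b}): φ is false.
  d (successors {b}): φ is false.
For instance, at d:
  At d: []s -> s is true, r is false, so ([]s -> s) -> r is false.
    At d: []s is false, s is true, so []s -> s is true.
      At d: []s requires s at every successor {b}.
        s fails at b, so []s is false at d.
Satisfying worlds: {a, b}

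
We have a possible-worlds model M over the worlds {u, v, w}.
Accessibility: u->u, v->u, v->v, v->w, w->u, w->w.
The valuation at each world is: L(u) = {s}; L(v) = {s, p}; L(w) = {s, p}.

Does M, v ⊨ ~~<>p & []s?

Recall that []ψ holds at a world iff ψ holds at every accessible world, and <>ψ holds iff ψ holds at some accessible world.
At v: ~~<>p is true, []s is true, so ~~<>p & []s is true.
  At v: ~<>p is false, so ~~<>p is true.
    At v: <>p is true, so ~<>p is false.
      At v: <>p requires p at some successor in {u, v, w}.
        p holds at v, so <>p is true at v.
  At v: []s requires s at every successor {u, v, w}.
    At u: s is true.
    At v: s is true.
    At w: s is true.
  So []s is true at v.

Yes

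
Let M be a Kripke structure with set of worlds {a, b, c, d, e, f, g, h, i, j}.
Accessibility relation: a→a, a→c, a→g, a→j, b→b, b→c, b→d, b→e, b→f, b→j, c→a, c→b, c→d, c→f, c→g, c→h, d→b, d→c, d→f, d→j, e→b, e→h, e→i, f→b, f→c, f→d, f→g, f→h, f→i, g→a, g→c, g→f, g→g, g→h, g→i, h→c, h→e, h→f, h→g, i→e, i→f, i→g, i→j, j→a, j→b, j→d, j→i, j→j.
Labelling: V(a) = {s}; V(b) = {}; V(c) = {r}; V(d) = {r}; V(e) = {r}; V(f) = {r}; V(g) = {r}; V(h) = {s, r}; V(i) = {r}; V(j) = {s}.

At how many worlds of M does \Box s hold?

0

Let φ = \Box s. Evaluate φ at each world:
  a (successors {a, c, g, j}): φ is false.
  b (successors {b, c, d, e, f, j}): φ is false.
  c (successors {a, b, d, f, g, h}): φ is false.
  d (successors {b, c, f, j}): φ is false.
  e (successors {b, h, i}): φ is false.
  f (successors {b, c, d, g, h, i}): φ is false.
  g (successors {a, c, f, g, h, i}): φ is false.
  h (successors {c, e, f, g}): φ is false.
  i (successors {e, f, g, j}): φ is false.
  j (successors {a, b, d, i, j}): φ is false.
For instance, at f:
  At f: \Box s requires s at every successor {b, c, d, g, h, i}.
    s fails at b, so \Box s is false at f.
Satisfying worlds: none.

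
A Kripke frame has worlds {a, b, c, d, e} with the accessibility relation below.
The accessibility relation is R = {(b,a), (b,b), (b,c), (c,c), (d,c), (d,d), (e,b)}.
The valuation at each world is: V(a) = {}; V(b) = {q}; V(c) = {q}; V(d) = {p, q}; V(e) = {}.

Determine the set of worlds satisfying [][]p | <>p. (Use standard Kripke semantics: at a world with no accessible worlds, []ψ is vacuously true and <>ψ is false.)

Let φ = [][]p | <>p. Evaluate φ at each world:
  a (successors ∅): φ is true.
  b (successors {a, b, c}): φ is false.
  c (successors {c}): φ is false.
  d (successors {c, d}): φ is true.
  e (successors {b}): φ is false.
For instance, at d:
  At d: [][]p is false, <>p is true, so [][]p | <>p is true.
    At d: [][]p requires []p at every successor {c, d}.
      []p fails at c, so [][]p is false at d.
    At d: <>p requires p at some successor in {c, d}.
      p holds at d, so <>p is true at d.
Satisfying worlds: {a, d}

a, d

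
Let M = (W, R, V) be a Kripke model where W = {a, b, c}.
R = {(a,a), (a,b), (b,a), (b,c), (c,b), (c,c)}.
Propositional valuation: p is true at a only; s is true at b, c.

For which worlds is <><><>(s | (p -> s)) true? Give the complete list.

a, b, c

Let φ = <><><>(s | (p -> s)). Evaluate φ at each world:
  a (successors {a, b}): φ is true.
  b (successors {a, c}): φ is true.
  c (successors {b, c}): φ is true.
For instance, at a:
  At a: <><><>(s | (p -> s)) requires <><>(s | (p -> s)) at some successor in {a, b}.
    <><>(s | (p -> s)) holds at a, so <><><>(s | (p -> s)) is true at a.
      At a: <><>(s | (p -> s)) requires <>(s | (p -> s)) at some successor in {a, b}.
        <>(s | (p -> s)) holds at a, so <><>(s | (p -> s)) is true at a.
Satisfying worlds: {a, b, c}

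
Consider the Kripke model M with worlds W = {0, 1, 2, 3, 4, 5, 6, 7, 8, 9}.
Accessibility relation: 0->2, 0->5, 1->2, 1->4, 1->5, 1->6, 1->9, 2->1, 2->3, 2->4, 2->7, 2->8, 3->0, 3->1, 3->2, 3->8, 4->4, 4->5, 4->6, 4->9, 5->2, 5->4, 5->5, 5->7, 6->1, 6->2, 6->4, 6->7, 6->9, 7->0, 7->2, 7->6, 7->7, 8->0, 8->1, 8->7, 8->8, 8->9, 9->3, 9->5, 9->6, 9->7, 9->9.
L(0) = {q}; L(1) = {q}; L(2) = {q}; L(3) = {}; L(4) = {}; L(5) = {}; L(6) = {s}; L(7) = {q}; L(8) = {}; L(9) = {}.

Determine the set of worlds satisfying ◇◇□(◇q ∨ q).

Recall that □ψ holds at a world iff ψ holds at every accessible world, and ◇ψ holds iff ψ holds at some accessible world.
Let φ = ◇◇□(◇q ∨ q). Evaluate φ at each world:
  0 (successors {2, 5}): φ is true.
  1 (successors {2, 4, 5, 6, 9}): φ is true.
  2 (successors {1, 3, 4, 7, 8}): φ is true.
  3 (successors {0, 1, 2, 8}): φ is true.
  4 (successors {4, 5, 6, 9}): φ is true.
  5 (successors {2, 4, 5, 7}): φ is true.
  6 (successors {1, 2, 4, 7, 9}): φ is true.
  7 (successors {0, 2, 6, 7}): φ is true.
  8 (successors {0, 1, 7, 8, 9}): φ is true.
  9 (successors {3, 5, 6, 7, 9}): φ is true.
For instance, at 7:
  At 7: ◇◇□(◇q ∨ q) requires ◇□(◇q ∨ q) at some successor in {0, 2, 6, 7}.
    ◇□(◇q ∨ q) holds at 2, so ◇◇□(◇q ∨ q) is true at 7.
      At 2: ◇□(◇q ∨ q) requires □(◇q ∨ q) at some successor in {1, 3, 4, 7, 8}.
        □(◇q ∨ q) holds at 3, so ◇□(◇q ∨ q) is true at 2.
Satisfying worlds: {0, 1, 2, 3, 4, 5, 6, 7, 8, 9}

0, 1, 2, 3, 4, 5, 6, 7, 8, 9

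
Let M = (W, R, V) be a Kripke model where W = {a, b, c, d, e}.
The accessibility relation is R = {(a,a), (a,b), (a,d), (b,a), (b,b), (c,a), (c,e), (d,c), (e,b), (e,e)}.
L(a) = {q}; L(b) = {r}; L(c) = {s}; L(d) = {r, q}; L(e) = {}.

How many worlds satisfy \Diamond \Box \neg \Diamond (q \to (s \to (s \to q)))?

Let φ = \Diamond \Box \neg \Diamond (q \to (s \to (s \to q))). Evaluate φ at each world:
  a (successors {a, b, d}): φ is false.
  b (successors {a, b}): φ is false.
  c (successors {a, e}): φ is false.
  d (successors {c}): φ is false.
  e (successors {b, e}): φ is false.
For instance, at d:
  At d: \Diamond \Box \neg \Diamond (q \to (s \to (s \to q))) requires \Box \neg \Diamond (q \to (s \to (s \to q))) at some successor in {c}.
    At c: \Box \neg \Diamond (q \to (s \to (s \to q))) is false.
  So \Diamond \Box \neg \Diamond (q \to (s \to (s \to q))) is false at d.
Satisfying worlds: none.

0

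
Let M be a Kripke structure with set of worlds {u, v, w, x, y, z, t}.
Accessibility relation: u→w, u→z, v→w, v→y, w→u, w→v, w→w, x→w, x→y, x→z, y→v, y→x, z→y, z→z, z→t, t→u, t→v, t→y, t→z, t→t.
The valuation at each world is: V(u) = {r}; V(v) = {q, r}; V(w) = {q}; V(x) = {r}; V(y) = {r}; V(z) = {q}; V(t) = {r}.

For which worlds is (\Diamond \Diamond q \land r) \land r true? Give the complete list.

u, v, x, y, t

Recall that \Diamond ψ holds at a world iff ψ holds at some accessible world.
Let φ = (\Diamond \Diamond q \land r) \land r. Evaluate φ at each world:
  u (successors {w, z}): φ is true.
  v (successors {w, y}): φ is true.
  w (successors {u, v, w}): φ is false.
  x (successors {w, y, z}): φ is true.
  y (successors {v, x}): φ is true.
  z (successors {y, z, t}): φ is false.
  t (successors {u, v, y, z, t}): φ is true.
For instance, at u:
  At u: \Diamond \Diamond q \land r is true, r is true, so (\Diamond \Diamond q \land r) \land r is true.
    At u: \Diamond \Diamond q is true, r is true, so \Diamond \Diamond q \land r is true.
      At u: \Diamond \Diamond q requires \Diamond q at some successor in {w, z}.
        \Diamond q holds at w, so \Diamond \Diamond q is true at u.
Satisfying worlds: {u, v, x, y, t}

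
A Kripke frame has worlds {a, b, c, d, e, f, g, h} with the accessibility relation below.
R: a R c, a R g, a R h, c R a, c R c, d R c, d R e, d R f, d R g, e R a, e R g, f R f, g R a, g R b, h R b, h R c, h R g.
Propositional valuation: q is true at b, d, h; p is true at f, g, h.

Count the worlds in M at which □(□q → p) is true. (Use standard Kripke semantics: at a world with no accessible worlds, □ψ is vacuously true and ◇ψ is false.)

6

Let φ = □(□q → p). Evaluate φ at each world:
  a (successors {c, g, h}): φ is true.
  b (successors ∅): φ is true.
  c (successors {a, c}): φ is true.
  d (successors {c, e, f, g}): φ is true.
  e (successors {a, g}): φ is true.
  f (successors {f}): φ is true.
  g (successors {a, b}): φ is false.
  h (successors {b, c, g}): φ is false.
For instance, at f:
  At f: □(□q → p) requires □q → p at every successor {f}.
      At f: □q is false, p is true, so □q → p is true.
  So □(□q → p) is true at f.
Satisfying worlds: {a, b, c, d, e, f}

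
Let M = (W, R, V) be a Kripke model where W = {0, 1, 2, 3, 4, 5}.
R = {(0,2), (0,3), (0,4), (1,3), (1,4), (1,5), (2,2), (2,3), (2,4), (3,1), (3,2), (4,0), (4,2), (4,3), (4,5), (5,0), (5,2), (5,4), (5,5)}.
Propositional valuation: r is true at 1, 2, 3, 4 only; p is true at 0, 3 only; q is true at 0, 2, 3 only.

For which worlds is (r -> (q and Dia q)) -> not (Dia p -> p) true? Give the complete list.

Let φ = (r -> (q and Dia q)) -> not (Dia p -> p). Evaluate φ at each world:
  0 (successors {2, 3, 4}): φ is false.
  1 (successors {3, 4, 5}): φ is true.
  2 (successors {2, 3, 4}): φ is true.
  3 (successors {1, 2}): φ is false.
  4 (successors {0, 2, 3, 5}): φ is true.
  5 (successors {0, 2, 4, 5}): φ is true.
For instance, at 4:
  At 4: r -> (q and Dia q) is false, not (Dia p -> p) is true, so (r -> (q and Dia q)) -> not (Dia p -> p) is true.
    At 4: r is true, q and Dia q is false, so r -> (q and Dia q) is false.
      At 4: q is false, Dia q is true, so q and Dia q is false.
    At 4: Dia p -> p is false, so not (Dia p -> p) is true.
      At 4: Dia p is true, p is false, so Dia p -> p is false.
Satisfying worlds: {1, 2, 4, 5}

1, 2, 4, 5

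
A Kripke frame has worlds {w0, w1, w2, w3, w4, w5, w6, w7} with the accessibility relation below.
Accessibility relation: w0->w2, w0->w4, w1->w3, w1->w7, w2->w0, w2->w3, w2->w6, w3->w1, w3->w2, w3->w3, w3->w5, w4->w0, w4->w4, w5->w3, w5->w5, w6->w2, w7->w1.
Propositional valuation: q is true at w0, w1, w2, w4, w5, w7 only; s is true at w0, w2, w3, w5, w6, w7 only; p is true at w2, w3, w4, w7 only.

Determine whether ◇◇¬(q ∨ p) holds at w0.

At w0: ◇◇¬(q ∨ p) requires ◇¬(q ∨ p) at some successor in {w2, w4}.
  ◇¬(q ∨ p) holds at w2, so ◇◇¬(q ∨ p) is true at w0.
    At w2: ◇¬(q ∨ p) requires ¬(q ∨ p) at some successor in {w0, w3, w6}.
      ¬(q ∨ p) holds at w6, so ◇¬(q ∨ p) is true at w2.

Yes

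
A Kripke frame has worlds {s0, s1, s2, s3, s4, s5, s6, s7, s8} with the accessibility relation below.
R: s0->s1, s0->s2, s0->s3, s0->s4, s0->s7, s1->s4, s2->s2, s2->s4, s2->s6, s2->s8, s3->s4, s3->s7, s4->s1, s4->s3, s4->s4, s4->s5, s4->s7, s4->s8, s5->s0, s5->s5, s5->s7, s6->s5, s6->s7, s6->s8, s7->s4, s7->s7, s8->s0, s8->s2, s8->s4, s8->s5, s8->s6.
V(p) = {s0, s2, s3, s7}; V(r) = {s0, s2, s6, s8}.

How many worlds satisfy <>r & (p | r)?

Let φ = <>r & (p | r). Evaluate φ at each world:
  s0 (successors {s1, s2, s3, s4, s7}): φ is true.
  s1 (successors {s4}): φ is false.
  s2 (successors {s2, s4, s6, s8}): φ is true.
  s3 (successors {s4, s7}): φ is false.
  s4 (successors {s1, s3, s4, s5, s7, s8}): φ is false.
  s5 (successors {s0, s5, s7}): φ is false.
  s6 (successors {s5, s7, s8}): φ is true.
  s7 (successors {s4, s7}): φ is false.
  s8 (successors {s0, s2, s4, s5, s6}): φ is true.
For instance, at s0:
  At s0: <>r is true, p | r is true, so <>r & (p | r) is true.
    At s0: <>r requires r at some successor in {s1, s2, s3, s4, s7}.
      r holds at s2, so <>r is true at s0.
Satisfying worlds: {s0, s2, s6, s8}

4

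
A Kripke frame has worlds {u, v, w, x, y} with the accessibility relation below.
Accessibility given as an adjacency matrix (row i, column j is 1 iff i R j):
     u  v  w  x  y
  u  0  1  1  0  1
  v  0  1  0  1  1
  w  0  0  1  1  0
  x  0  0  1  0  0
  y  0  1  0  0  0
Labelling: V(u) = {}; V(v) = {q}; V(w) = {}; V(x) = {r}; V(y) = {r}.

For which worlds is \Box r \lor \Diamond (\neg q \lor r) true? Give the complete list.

u, v, w, x

Let φ = \Box r \lor \Diamond (\neg q \lor r). Evaluate φ at each world:
  u (successors {v, w, y}): φ is true.
  v (successors {v, x, y}): φ is true.
  w (successors {w, x}): φ is true.
  x (successors {w}): φ is true.
  y (successors {v}): φ is false.
For instance, at x:
  At x: \Box r is false, \Diamond (\neg q \lor r) is true, so \Box r \lor \Diamond (\neg q \lor r) is true.
    At x: \Box r requires r at every successor {w}.
      r fails at w, so \Box r is false at x.
    At x: \Diamond (\neg q \lor r) requires \neg q \lor r at some successor in {w}.
      \neg q \lor r holds at w, so \Diamond (\neg q \lor r) is true at x.
Satisfying worlds: {u, v, w, x}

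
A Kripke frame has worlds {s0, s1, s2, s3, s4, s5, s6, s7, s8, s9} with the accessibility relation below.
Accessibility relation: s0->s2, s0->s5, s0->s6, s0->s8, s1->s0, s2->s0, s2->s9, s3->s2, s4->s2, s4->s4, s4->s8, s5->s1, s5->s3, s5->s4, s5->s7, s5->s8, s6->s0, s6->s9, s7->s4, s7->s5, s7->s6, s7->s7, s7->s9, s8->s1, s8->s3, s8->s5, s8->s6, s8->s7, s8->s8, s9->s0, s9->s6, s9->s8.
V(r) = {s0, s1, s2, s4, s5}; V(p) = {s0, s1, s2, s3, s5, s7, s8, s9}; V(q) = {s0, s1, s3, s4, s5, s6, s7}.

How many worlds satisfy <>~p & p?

Let φ = <>~p & p. Evaluate φ at each world:
  s0 (successors {s2, s5, s6, s8}): φ is true.
  s1 (successors {s0}): φ is false.
  s2 (successors {s0, s9}): φ is false.
  s3 (successors {s2}): φ is false.
  s4 (successors {s2, s4, s8}): φ is false.
  s5 (successors {s1, s3, s4, s7, s8}): φ is true.
  s6 (successors {s0, s9}): φ is false.
  s7 (successors {s4, s5, s6, s7, s9}): φ is true.
  s8 (successors {s1, s3, s5, s6, s7, s8}): φ is true.
  s9 (successors {s0, s6, s8}): φ is true.
For instance, at s4:
  At s4: <>~p is true, p is false, so <>~p & p is false.
    At s4: <>~p requires ~p at some successor in {s2, s4, s8}.
      ~p holds at s4, so <>~p is true at s4.
Satisfying worlds: {s0, s5, s7, s8, s9}

5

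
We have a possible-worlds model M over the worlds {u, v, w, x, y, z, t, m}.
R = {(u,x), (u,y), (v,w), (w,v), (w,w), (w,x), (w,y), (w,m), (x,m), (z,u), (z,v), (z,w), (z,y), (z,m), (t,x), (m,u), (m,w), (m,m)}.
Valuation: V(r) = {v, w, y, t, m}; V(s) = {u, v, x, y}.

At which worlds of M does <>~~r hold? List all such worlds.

u, v, w, x, z, m

Let φ = <>~~r. Evaluate φ at each world:
  u (successors {x, y}): φ is true.
  v (successors {w}): φ is true.
  w (successors {v, w, x, y, m}): φ is true.
  x (successors {m}): φ is true.
  y (successors ∅): φ is false.
  z (successors {u, v, w, y, m}): φ is true.
  t (successors {x}): φ is false.
  m (successors {u, w, m}): φ is true.
For instance, at z:
  At z: <>~~r requires ~~r at some successor in {u, v, w, y, m}.
    ~~r holds at v, so <>~~r is true at z.
Satisfying worlds: {u, v, w, x, z, m}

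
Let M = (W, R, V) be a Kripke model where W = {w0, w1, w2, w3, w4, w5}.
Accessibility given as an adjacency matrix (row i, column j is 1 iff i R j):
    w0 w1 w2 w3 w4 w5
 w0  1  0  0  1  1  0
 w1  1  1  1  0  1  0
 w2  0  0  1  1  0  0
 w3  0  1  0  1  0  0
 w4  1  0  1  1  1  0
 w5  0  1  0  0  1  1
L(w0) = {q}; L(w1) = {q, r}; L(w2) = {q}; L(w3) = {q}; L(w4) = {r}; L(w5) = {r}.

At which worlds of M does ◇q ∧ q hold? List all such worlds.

Let φ = ◇q ∧ q. Evaluate φ at each world:
  w0 (successors {w0, w3, w4}): φ is true.
  w1 (successors {w0, w1, w2, w4}): φ is true.
  w2 (successors {w2, w3}): φ is true.
  w3 (successors {w1, w3}): φ is true.
  w4 (successors {w0, w2, w3, w4}): φ is false.
  w5 (successors {w1, w4, w5}): φ is false.
For instance, at w5:
  At w5: ◇q is true, q is false, so ◇q ∧ q is false.
    At w5: ◇q requires q at some successor in {w1, w4, w5}.
      q holds at w1, so ◇q is true at w5.
Satisfying worlds: {w0, w1, w2, w3}

w0, w1, w2, w3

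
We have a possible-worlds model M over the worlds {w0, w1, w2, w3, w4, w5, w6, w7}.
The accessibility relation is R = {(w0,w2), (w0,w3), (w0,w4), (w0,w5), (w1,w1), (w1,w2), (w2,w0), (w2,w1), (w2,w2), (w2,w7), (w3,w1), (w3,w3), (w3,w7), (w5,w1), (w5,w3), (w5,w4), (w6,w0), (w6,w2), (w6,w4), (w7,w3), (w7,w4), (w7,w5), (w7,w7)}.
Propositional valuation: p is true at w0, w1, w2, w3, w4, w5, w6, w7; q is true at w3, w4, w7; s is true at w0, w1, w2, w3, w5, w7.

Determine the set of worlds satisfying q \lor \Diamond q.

w0, w2, w3, w4, w5, w6, w7

Let φ = q \lor \Diamond q. Evaluate φ at each world:
  w0 (successors {w2, w3, w4, w5}): φ is true.
  w1 (successors {w1, w2}): φ is false.
  w2 (successors {w0, w1, w2, w7}): φ is true.
  w3 (successors {w1, w3, w7}): φ is true.
  w4 (successors ∅): φ is true.
  w5 (successors {w1, w3, w4}): φ is true.
  w6 (successors {w0, w2, w4}): φ is true.
  w7 (successors {w3, w4, w5, w7}): φ is true.
For instance, at w1:
  At w1: q is false, \Diamond q is false, so q \lor \Diamond q is false.
    At w1: \Diamond q requires q at some successor in {w1, w2}.
      At w1: q is false.
      At w2: q is false.
    So \Diamond q is false at w1.
Satisfying worlds: {w0, w2, w3, w4, w5, w6, w7}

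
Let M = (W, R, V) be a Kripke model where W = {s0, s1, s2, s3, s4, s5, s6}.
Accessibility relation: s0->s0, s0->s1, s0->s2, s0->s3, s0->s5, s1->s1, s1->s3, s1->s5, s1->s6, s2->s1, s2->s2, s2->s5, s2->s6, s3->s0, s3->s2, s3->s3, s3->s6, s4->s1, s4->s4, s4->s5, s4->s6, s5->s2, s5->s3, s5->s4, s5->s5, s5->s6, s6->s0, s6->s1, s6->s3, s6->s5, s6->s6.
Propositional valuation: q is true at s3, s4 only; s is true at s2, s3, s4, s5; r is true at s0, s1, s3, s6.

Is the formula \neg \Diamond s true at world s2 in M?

No

Recall that \Diamond ψ holds at a world iff ψ holds at some accessible world.
At s2: \Diamond s is true, so \neg \Diamond s is false.
  At s2: \Diamond s requires s at some successor in {s1, s2, s5, s6}.
    s holds at s2, so \Diamond s is true at s2.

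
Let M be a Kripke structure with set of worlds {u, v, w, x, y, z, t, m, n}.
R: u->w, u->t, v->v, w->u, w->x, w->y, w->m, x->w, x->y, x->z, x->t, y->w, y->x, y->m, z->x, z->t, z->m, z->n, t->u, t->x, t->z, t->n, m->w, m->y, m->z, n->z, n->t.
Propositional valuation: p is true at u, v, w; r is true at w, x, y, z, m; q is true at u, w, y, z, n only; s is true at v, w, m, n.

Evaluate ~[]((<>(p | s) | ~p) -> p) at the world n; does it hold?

Yes

Recall that []ψ holds at a world iff ψ holds at every accessible world, and <>ψ holds iff ψ holds at some accessible world.
At n: []((<>(p | s) | ~p) -> p) is false, so ~[]((<>(p | s) | ~p) -> p) is true.
  At n: []((<>(p | s) | ~p) -> p) requires (<>(p | s) | ~p) -> p at every successor {z, t}.
    (<>(p | s) | ~p) -> p fails at z, so []((<>(p | s) | ~p) -> p) is false at n.
      At z: <>(p | s) | ~p is true, p is false, so (<>(p | s) | ~p) -> p is false.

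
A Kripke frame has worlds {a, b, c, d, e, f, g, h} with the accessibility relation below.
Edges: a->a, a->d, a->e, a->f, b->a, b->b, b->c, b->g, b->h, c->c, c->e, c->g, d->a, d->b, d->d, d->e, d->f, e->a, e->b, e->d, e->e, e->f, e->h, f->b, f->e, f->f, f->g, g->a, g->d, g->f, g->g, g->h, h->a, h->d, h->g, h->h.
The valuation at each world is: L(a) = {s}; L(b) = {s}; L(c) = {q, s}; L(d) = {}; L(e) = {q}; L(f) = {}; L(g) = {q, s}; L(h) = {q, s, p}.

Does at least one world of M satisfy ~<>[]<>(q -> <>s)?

No

Let φ = ~<>[]<>(q -> <>s). Evaluate φ at each world:
  a (successors {a, d, e, f}): φ is false.
  b (successors {a, b, c, g, h}): φ is false.
  c (successors {c, e, g}): φ is false.
  d (successors {a, b, d, e, f}): φ is false.
  e (successors {a, b, d, e, f, h}): φ is false.
  f (successors {b, e, f, g}): φ is false.
  g (successors {a, d, f, g, h}): φ is false.
  h (successors {a, d, g, h}): φ is false.
For instance, at h:
  At h: <>[]<>(q -> <>s) is true, so ~<>[]<>(q -> <>s) is false.
    At h: <>[]<>(q -> <>s) requires []<>(q -> <>s) at some successor in {a, d, g, h}.
      []<>(q -> <>s) holds at a, so <>[]<>(q -> <>s) is true at h.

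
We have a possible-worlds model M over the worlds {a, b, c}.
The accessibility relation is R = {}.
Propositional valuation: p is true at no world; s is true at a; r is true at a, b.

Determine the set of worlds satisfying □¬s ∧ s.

a

Let φ = □¬s ∧ s. Evaluate φ at each world:
  a (successors ∅): φ is true.
  b (successors ∅): φ is false.
  c (successors ∅): φ is false.
For instance, at b:
  At b: □¬s is true, s is false, so □¬s ∧ s is false.
    At b: no accessible worlds, so □¬s holds vacuously.
Satisfying worlds: {a}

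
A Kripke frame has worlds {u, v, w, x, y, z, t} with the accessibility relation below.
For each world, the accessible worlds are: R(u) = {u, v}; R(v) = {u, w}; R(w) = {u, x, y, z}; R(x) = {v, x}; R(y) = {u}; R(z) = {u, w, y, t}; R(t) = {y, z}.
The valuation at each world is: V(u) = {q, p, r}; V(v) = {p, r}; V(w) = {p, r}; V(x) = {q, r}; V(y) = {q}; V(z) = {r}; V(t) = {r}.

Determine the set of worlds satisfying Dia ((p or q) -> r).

u, v, w, x, y, z, t

Let φ = Dia ((p or q) -> r). Evaluate φ at each world:
  u (successors {u, v}): φ is true.
  v (successors {u, w}): φ is true.
  w (successors {u, x, y, z}): φ is true.
  x (successors {v, x}): φ is true.
  y (successors {u}): φ is true.
  z (successors {u, w, y, t}): φ is true.
  t (successors {y, z}): φ is true.
For instance, at t:
  At t: Dia ((p or q) -> r) requires (p or q) -> r at some successor in {y, z}.
    (p or q) -> r holds at z, so Dia ((p or q) -> r) is true at t.
Satisfying worlds: {u, v, w, x, y, z, t}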